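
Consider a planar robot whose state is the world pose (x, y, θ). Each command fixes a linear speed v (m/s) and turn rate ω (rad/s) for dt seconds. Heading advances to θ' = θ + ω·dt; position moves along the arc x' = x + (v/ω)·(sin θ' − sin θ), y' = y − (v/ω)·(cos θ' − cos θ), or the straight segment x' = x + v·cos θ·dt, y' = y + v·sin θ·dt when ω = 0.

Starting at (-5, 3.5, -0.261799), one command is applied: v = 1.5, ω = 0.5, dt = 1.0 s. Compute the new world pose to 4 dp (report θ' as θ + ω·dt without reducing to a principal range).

(-3.5157, 3.4825, 0.2382)

θ' = -0.2618 + 0.5·1.0 = 0.2382
R = v/ω = 1.5/0.5 = 3.0000
x' = -5 + 3.0000·(sin 0.2382 − sin -0.2618) = -3.5157
y' = 3.5 − 3.0000·(cos 0.2382 − cos -0.2618) = 3.4825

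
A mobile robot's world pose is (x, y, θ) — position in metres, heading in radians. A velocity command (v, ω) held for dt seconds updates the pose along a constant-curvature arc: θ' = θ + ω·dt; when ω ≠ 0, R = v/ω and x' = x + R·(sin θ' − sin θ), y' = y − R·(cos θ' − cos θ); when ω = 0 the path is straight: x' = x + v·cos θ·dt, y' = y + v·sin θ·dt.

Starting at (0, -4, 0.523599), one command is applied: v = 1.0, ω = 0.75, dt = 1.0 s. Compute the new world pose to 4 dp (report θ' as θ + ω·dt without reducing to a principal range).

(0.6082, -3.2358, 1.2736)

θ' = 0.5236 + 0.75·1.0 = 1.2736
R = v/ω = 1.0/0.75 = 1.3333
x' = 0 + 1.3333·(sin 1.2736 − sin 0.5236) = 0.6082
y' = -4 − 1.3333·(cos 1.2736 − cos 0.5236) = -3.2358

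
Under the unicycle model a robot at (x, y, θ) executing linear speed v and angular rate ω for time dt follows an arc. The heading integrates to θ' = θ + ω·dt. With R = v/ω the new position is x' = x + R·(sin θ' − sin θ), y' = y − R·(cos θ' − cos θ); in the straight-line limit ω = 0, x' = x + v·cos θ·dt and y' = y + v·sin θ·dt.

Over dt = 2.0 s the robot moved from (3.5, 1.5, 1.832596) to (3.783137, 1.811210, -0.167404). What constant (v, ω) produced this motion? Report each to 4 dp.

Δθ = -0.167404 − 1.832596 = -2.000000
ω = Δθ/dt = -2.000000/2.0 = -1.0000
R = −Δy/(cos θ' − cos θ) = -0.2500
v = R·ω = -0.2500·-1.0000 = 0.2500

v = 0.2500, ω = -1.0000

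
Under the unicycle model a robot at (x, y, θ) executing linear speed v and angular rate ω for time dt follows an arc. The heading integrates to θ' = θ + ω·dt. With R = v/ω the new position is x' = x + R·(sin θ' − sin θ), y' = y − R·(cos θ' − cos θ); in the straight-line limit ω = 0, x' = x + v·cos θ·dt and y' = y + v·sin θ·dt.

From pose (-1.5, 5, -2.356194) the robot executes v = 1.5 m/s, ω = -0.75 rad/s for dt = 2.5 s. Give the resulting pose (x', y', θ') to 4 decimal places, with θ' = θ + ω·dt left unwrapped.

(-4.6871, 5.4885, -4.2312)

θ' = -2.3562 + -0.75·2.5 = -4.2312
R = v/ω = 1.5/-0.75 = -2.0000
x' = -1.5 + -2.0000·(sin -4.2312 − sin -2.3562) = -4.6871
y' = 5 − -2.0000·(cos -4.2312 − cos -2.3562) = 5.4885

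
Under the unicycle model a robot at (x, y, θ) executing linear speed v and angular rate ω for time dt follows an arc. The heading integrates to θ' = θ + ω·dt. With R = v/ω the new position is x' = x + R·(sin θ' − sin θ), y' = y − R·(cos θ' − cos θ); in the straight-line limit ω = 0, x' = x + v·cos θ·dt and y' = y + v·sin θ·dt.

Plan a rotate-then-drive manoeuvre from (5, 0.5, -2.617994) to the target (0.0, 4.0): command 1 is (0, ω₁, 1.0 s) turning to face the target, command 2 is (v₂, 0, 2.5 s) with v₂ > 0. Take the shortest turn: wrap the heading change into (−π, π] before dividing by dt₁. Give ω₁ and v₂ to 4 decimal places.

ω₁ = -1.1343, v₂ = 2.4413

heading to target = atan2(4−0.5, 0−5) = 2.5309
Δθ = wrap(2.5309 − -2.6180) = -1.1343; ω₁ = Δθ/dt₁ = -1.1343
distance = √((0−5)² + (4−0.5)²) = 6.1033; v₂ = distance/dt₂ = 2.4413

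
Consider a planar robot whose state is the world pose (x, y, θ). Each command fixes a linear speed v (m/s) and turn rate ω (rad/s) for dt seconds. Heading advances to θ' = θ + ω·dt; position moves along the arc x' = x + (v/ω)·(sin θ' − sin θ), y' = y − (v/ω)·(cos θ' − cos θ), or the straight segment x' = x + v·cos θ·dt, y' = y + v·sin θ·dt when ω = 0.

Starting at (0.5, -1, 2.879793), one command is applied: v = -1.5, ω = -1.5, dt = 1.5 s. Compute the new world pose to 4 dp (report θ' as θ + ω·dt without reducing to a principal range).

(0.8302, -2.7741, 0.6298)

θ' = 2.8798 + -1.5·1.5 = 0.6298
R = v/ω = -1.5/-1.5 = 1.0000
x' = 0.5 + 1.0000·(sin 0.6298 − sin 2.8798) = 0.8302
y' = -1 − 1.0000·(cos 0.6298 − cos 2.8798) = -2.7741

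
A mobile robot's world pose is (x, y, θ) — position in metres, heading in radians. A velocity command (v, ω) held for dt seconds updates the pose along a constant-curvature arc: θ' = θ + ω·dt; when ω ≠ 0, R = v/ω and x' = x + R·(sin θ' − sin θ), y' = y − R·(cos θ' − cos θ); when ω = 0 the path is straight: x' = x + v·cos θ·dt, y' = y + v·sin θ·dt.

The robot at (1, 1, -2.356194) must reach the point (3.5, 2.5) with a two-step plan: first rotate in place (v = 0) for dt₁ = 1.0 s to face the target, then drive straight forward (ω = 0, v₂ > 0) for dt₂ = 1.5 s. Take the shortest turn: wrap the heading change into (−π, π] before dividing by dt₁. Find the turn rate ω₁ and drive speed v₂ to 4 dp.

heading to target = atan2(2.5−1, 3.5−1) = 0.5404
Δθ = wrap(0.5404 − -2.3562) = 2.8966; ω₁ = Δθ/dt₁ = 2.8966
distance = √((3.5−1)² + (2.5−1)²) = 2.9155; v₂ = distance/dt₂ = 1.9437

ω₁ = 2.8966, v₂ = 1.9437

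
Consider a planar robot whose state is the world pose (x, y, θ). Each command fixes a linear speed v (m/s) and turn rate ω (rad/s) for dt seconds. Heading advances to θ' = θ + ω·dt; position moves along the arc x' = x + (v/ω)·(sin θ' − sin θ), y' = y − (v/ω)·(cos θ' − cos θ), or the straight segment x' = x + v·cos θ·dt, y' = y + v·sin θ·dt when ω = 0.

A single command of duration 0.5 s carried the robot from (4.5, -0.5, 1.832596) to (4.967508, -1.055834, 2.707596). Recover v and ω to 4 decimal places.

Δθ = 2.707596 − 1.832596 = 0.875000
ω = Δθ/dt = 0.875000/0.5 = 1.7500
R = −Δy/(cos θ' − cos θ) = -0.8571
v = R·ω = -0.8571·1.7500 = -1.5000

v = -1.5000, ω = 1.7500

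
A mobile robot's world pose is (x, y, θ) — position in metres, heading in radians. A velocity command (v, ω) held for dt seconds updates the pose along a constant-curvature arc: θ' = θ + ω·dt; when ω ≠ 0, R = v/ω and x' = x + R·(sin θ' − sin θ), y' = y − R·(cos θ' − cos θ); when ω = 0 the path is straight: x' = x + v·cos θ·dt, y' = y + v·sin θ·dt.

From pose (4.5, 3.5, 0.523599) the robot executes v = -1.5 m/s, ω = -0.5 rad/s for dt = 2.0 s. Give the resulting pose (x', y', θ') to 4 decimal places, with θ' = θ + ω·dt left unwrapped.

θ' = 0.5236 + -0.5·2.0 = -0.4764
R = v/ω = -1.5/-0.5 = 3.0000
x' = 4.5 + 3.0000·(sin -0.4764 − sin 0.5236) = 1.6242
y' = 3.5 − 3.0000·(cos -0.4764 − cos 0.5236) = 3.4321

(1.6242, 3.4321, -0.4764)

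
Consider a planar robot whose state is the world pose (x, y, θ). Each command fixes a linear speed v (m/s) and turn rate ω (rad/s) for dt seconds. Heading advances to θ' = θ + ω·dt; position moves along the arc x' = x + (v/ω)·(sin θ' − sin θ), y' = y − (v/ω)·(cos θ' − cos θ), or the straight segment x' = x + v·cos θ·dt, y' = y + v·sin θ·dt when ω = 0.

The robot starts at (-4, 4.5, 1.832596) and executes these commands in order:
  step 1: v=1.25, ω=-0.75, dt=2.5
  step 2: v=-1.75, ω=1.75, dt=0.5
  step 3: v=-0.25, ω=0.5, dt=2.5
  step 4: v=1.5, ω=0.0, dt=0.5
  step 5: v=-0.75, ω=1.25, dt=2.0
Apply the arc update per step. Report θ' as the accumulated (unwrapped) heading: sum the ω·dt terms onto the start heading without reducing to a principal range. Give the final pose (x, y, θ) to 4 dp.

step 1: θ'=-0.0424 (R=-1.6667) → pose (-2.3195, 6.5965, -0.0424)
step 2: θ'=0.8326 (R=-1.0000) → pose (-3.1015, 6.2704, 0.8326)
step 3: θ'=2.0826 (R=-0.5000) → pose (-3.1676, 5.6890, 2.0826)
step 4: θ'=2.0826 (straight) → pose (-3.5349, 6.3429, 2.0826)
step 5: θ'=4.5826 (R=-0.6000) → pose (-2.4169, 6.5591, 4.5826)

(-2.4169, 6.5591, 4.5826)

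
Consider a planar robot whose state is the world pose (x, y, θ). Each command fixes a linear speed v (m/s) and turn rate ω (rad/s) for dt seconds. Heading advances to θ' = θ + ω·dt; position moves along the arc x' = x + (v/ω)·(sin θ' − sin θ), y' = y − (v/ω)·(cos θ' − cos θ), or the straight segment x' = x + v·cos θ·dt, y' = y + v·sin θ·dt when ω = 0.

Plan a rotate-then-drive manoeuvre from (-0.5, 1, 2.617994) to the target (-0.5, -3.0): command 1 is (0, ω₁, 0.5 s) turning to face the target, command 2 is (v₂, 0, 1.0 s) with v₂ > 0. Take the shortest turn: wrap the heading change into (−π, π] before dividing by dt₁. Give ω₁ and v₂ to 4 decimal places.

heading to target = atan2(-3−1, -0.5−-0.5) = -1.5708
Δθ = wrap(-1.5708 − 2.6180) = 2.0944; ω₁ = Δθ/dt₁ = 4.1888
distance = √((-0.5−-0.5)² + (-3−1)²) = 4.0000; v₂ = distance/dt₂ = 4.0000

ω₁ = 4.1888, v₂ = 4.0000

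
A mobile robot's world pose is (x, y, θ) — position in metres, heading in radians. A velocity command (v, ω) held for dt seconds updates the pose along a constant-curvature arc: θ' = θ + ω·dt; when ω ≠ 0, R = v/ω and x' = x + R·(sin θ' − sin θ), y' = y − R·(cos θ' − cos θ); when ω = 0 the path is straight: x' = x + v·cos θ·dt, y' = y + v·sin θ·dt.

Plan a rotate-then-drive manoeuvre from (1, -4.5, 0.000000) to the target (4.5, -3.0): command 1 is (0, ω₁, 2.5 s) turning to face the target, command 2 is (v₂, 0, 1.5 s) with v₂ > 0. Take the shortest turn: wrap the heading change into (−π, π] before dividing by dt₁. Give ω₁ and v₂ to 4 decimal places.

heading to target = atan2(-3−-4.5, 4.5−1) = 0.4049
Δθ = wrap(0.4049 − 0.0000) = 0.4049; ω₁ = Δθ/dt₁ = 0.1620
distance = √((4.5−1)² + (-3−-4.5)²) = 3.8079; v₂ = distance/dt₂ = 2.5386

ω₁ = 0.1620, v₂ = 2.5386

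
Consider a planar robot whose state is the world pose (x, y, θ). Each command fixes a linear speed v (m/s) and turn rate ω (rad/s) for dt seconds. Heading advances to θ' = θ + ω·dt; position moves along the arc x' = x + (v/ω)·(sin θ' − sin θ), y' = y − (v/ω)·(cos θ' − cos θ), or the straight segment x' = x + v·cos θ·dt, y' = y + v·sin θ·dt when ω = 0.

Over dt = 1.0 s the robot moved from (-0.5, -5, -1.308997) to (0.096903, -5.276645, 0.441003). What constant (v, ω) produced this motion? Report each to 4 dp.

Δθ = 0.441003 − -1.308997 = 1.750000
ω = Δθ/dt = 1.750000/1.0 = 1.7500
R = Δx/(sin θ' − sin θ) = 0.4286
v = R·ω = 0.4286·1.7500 = 0.7500

v = 0.7500, ω = 1.7500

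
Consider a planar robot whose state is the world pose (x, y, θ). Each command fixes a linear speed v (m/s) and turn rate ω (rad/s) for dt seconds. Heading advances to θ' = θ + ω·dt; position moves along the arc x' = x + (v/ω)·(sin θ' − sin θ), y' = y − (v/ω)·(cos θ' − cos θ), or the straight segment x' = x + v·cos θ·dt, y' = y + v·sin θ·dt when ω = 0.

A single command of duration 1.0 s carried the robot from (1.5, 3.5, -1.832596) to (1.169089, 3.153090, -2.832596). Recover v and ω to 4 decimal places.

Δθ = -2.832596 − -1.832596 = -1.000000
ω = Δθ/dt = -1.000000/1.0 = -1.0000
R = −Δy/(cos θ' − cos θ) = -0.5000
v = R·ω = -0.5000·-1.0000 = 0.5000

v = 0.5000, ω = -1.0000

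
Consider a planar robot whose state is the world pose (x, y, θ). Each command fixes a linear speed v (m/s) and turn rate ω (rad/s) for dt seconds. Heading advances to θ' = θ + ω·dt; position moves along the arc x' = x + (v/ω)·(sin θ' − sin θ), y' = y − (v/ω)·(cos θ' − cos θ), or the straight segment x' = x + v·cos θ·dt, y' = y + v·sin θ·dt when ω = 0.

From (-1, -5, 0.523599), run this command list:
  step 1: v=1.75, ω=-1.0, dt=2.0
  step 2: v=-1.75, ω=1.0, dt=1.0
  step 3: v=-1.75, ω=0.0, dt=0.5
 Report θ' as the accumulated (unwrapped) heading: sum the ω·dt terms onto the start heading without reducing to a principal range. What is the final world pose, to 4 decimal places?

(-0.1000, -4.5591, -0.4764)

step 1: θ'=-1.4764 (R=-1.7500) → pose (1.6172, -6.3506, -1.4764)
step 2: θ'=-0.4764 (R=-1.7500) → pose (0.6775, -4.9604, -0.4764)
step 3: θ'=-0.4764 (straight) → pose (-0.1000, -4.5591, -0.4764)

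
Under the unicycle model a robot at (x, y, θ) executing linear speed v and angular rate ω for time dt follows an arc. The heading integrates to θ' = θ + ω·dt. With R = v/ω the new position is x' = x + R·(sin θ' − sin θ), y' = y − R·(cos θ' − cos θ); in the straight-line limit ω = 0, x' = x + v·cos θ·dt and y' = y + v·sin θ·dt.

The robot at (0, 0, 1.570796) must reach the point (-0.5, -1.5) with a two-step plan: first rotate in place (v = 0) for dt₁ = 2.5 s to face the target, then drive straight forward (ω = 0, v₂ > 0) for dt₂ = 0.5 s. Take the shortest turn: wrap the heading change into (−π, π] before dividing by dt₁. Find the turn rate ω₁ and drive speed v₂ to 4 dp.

ω₁ = 1.1279, v₂ = 3.1623

heading to target = atan2(-1.5−0, -0.5−0) = -1.8925
Δθ = wrap(-1.8925 − 1.5708) = 2.8198; ω₁ = Δθ/dt₁ = 1.1279
distance = √((-0.5−0)² + (-1.5−0)²) = 1.5811; v₂ = distance/dt₂ = 3.1623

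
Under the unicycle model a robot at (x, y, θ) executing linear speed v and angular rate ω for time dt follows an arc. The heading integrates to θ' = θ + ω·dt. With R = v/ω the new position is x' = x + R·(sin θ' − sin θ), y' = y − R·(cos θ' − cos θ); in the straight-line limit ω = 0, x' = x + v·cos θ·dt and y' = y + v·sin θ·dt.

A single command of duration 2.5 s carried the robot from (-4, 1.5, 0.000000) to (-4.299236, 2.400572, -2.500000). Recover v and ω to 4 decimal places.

v = -0.5000, ω = -1.0000

Δθ = -2.500000 − 0.000000 = -2.500000
ω = Δθ/dt = -2.500000/2.5 = -1.0000
R = −Δy/(cos θ' − cos θ) = 0.5000
v = R·ω = 0.5000·-1.0000 = -0.5000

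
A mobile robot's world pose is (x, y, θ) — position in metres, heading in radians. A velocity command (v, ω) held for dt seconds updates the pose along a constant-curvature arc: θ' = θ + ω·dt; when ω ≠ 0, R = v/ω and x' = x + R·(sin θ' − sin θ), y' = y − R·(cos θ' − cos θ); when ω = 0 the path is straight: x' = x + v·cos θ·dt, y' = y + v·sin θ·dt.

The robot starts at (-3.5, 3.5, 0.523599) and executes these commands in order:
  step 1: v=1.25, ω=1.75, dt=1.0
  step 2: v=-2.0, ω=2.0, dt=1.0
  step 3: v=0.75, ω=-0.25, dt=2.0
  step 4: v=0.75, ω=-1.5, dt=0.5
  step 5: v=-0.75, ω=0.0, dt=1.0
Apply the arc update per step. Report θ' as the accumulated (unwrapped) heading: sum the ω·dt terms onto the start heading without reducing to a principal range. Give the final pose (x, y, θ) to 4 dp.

step 1: θ'=2.2736 (R=0.7143) → pose (-3.3121, 4.5803, 2.2736)
step 2: θ'=4.2736 (R=-1.0000) → pose (-1.6438, 4.8018, 4.2736)
step 3: θ'=3.7736 (R=-3.0000) → pose (-2.5873, 3.6558, 3.7736)
step 4: θ'=3.0236 (R=-0.5000) → pose (-2.9416, 3.5627, 3.0236)
step 5: θ'=3.0236 (straight) → pose (-2.1968, 3.4744, 3.0236)

(-2.1968, 3.4744, 3.0236)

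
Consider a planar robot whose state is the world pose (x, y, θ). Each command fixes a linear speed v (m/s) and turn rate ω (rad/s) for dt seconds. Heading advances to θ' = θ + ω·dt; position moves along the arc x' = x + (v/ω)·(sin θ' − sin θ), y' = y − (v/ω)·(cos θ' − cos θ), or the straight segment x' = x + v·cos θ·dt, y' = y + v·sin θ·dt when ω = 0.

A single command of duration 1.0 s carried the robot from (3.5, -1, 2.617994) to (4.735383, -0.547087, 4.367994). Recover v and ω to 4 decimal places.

Δθ = 4.367994 − 2.617994 = 1.750000
ω = Δθ/dt = 1.750000/1.0 = 1.7500
R = Δx/(sin θ' − sin θ) = -0.8571
v = R·ω = -0.8571·1.7500 = -1.5000

v = -1.5000, ω = 1.7500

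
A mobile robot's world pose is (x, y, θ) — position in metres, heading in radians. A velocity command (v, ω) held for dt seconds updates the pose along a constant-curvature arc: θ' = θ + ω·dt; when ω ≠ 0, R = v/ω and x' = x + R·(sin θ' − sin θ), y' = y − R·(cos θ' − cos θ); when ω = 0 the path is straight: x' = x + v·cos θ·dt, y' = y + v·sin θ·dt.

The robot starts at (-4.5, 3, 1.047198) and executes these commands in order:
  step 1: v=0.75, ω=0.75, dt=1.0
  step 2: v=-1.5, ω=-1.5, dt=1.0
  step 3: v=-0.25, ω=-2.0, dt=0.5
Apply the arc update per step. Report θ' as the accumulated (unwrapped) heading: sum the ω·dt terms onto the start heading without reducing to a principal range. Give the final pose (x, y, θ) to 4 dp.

(-5.1906, 2.5680, -0.7028)

step 1: θ'=1.7972 (R=1.0000) → pose (-4.3915, 3.7245, 1.7972)
step 2: θ'=0.2972 (R=1.0000) → pose (-5.0732, 2.5438, 0.2972)
step 3: θ'=-0.7028 (R=0.1250) → pose (-5.1906, 2.5680, -0.7028)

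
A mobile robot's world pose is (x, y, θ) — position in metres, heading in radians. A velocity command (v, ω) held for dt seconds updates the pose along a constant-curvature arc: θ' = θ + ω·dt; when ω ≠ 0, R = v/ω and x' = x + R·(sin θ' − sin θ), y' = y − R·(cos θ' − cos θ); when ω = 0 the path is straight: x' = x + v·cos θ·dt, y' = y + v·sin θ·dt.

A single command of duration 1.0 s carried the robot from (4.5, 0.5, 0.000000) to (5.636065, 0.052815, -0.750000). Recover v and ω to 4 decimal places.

v = 1.2500, ω = -0.7500

Δθ = -0.750000 − 0.000000 = -0.750000
ω = Δθ/dt = -0.750000/1.0 = -0.7500
R = Δx/(sin θ' − sin θ) = -1.6667
v = R·ω = -1.6667·-0.7500 = 1.2500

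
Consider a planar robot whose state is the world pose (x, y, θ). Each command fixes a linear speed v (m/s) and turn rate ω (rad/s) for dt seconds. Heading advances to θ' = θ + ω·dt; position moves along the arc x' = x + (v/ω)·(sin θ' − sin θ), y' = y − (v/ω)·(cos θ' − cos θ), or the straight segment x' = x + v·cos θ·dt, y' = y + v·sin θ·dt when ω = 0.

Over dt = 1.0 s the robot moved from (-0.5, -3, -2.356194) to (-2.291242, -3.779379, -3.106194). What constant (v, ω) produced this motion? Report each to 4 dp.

v = 2.0000, ω = -0.7500

Δθ = -3.106194 − -2.356194 = -0.750000
ω = Δθ/dt = -0.750000/1.0 = -0.7500
R = Δx/(sin θ' − sin θ) = -2.6667
v = R·ω = -2.6667·-0.7500 = 2.0000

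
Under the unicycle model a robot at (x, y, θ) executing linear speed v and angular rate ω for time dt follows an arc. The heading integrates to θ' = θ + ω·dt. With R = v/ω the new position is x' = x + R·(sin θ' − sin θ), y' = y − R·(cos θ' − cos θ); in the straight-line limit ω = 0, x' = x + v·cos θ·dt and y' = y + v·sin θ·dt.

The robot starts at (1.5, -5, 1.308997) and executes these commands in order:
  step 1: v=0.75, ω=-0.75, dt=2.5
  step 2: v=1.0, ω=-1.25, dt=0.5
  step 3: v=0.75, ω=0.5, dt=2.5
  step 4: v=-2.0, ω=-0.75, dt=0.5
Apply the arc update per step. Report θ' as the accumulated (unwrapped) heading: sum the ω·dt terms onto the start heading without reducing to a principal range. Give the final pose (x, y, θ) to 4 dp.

step 1: θ'=-0.5660 (R=-1.0000) → pose (3.0022, -4.4148, -0.5660)
step 2: θ'=-1.1910 (R=-0.8000) → pose (3.3162, -4.7934, -1.1910)
step 3: θ'=0.0590 (R=1.5000) → pose (4.7977, -5.7347, 0.0590)
step 4: θ'=-0.3160 (R=2.6667) → pose (3.8118, -5.6073, -0.3160)

(3.8118, -5.6073, -0.3160)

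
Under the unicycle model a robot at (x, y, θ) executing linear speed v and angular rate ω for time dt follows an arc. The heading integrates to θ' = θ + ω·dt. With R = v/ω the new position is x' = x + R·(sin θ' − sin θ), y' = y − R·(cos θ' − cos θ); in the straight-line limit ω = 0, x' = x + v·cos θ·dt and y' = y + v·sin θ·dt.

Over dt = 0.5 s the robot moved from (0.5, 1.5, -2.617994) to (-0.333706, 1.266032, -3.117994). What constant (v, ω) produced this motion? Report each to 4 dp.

Δθ = -3.117994 − -2.617994 = -0.500000
ω = Δθ/dt = -0.500000/0.5 = -1.0000
R = Δx/(sin θ' − sin θ) = -1.7500
v = R·ω = -1.7500·-1.0000 = 1.7500

v = 1.7500, ω = -1.0000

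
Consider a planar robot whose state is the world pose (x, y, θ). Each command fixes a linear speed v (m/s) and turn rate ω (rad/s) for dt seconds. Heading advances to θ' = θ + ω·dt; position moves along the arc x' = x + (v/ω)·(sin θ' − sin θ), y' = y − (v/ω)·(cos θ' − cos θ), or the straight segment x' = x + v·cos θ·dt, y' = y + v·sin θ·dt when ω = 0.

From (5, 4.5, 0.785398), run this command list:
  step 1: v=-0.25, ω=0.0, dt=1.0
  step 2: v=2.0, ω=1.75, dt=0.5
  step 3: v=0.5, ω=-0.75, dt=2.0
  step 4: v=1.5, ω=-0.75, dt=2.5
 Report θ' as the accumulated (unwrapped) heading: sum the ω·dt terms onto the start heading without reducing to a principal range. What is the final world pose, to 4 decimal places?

step 1: θ'=0.7854 (straight) → pose (4.8232, 4.3232, 0.7854)
step 2: θ'=1.6604 (R=1.1429) → pose (5.1534, 5.2336, 1.6604)
step 3: θ'=0.1604 (R=-0.6667) → pose (5.7109, 5.9514, 0.1604)
step 4: θ'=-1.7146 (R=-2.0000) → pose (8.0097, 3.6904, -1.7146)

(8.0097, 3.6904, -1.7146)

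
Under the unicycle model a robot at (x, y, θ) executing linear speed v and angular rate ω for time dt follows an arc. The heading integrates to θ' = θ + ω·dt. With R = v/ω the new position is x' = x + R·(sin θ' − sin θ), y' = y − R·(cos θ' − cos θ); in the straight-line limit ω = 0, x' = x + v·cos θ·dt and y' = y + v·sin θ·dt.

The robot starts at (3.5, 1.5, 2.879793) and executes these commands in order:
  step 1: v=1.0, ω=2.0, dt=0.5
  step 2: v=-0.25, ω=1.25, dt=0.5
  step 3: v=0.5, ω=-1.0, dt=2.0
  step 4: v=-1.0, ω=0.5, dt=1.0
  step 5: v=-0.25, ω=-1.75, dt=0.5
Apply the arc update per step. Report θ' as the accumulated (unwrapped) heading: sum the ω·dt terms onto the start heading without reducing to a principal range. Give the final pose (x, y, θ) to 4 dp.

step 1: θ'=3.8798 (R=0.5000) → pose (3.0341, 1.3869, 3.8798)
step 2: θ'=4.5048 (R=-0.2000) → pose (3.0952, 1.4936, 4.5048)
step 3: θ'=2.5048 (R=-0.5000) → pose (2.3086, 1.1946, 2.5048)
step 4: θ'=3.0048 (R=-2.0000) → pose (3.2252, 0.8213, 3.0048)
step 5: θ'=2.1298 (R=0.1429) → pose (3.3268, 0.7556, 2.1298)

(3.3268, 0.7556, 2.1298)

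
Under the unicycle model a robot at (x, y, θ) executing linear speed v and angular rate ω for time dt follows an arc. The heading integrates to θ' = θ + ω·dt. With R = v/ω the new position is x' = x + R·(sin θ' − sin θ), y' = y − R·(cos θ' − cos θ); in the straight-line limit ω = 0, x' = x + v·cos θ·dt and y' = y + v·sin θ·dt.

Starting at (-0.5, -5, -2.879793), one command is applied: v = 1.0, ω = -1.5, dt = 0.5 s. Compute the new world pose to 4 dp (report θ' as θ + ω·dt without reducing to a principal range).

θ' = -2.8798 + -1.5·0.5 = -3.6298
R = v/ω = 1.0/-1.5 = -0.6667
x' = -0.5 + -0.6667·(sin -3.6298 − sin -2.8798) = -0.9852
y' = -5 − -0.6667·(cos -3.6298 − cos -2.8798) = -4.9448

(-0.9852, -4.9448, -3.6298)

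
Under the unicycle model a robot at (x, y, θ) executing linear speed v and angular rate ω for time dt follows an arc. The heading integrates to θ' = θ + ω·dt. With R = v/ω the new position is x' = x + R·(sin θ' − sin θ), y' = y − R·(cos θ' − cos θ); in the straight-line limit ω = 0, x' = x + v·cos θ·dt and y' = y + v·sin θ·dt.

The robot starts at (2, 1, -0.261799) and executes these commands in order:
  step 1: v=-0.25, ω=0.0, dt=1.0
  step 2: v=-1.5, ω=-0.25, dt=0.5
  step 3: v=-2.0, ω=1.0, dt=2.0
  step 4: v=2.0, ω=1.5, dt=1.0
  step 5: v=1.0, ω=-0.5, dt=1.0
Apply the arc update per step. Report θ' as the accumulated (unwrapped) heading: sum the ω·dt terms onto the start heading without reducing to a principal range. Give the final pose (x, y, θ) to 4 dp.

(-3.9504, 0.9147, 2.6132)

step 1: θ'=-0.2618 (straight) → pose (1.7585, 1.0647, -0.2618)
step 2: θ'=-0.3868 (R=6.0000) → pose (1.0481, 1.3035, -0.3868)
step 3: θ'=1.6132 (R=-2.0000) → pose (-1.7046, -0.6335, 1.6132)
step 4: θ'=3.1132 (R=1.3333) → pose (-2.9989, 0.6428, 3.1132)
step 5: θ'=2.6132 (R=-2.0000) → pose (-3.9504, 0.9147, 2.6132)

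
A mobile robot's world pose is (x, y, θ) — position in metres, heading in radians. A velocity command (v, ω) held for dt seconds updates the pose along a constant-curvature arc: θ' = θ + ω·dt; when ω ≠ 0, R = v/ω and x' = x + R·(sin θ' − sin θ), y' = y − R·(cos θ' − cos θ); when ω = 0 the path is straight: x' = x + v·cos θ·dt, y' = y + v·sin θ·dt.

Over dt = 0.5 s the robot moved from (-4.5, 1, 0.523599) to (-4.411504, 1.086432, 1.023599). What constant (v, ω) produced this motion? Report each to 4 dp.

v = 0.2500, ω = 1.0000

Δθ = 1.023599 − 0.523599 = 0.500000
ω = Δθ/dt = 0.500000/0.5 = 1.0000
R = Δx/(sin θ' − sin θ) = 0.2500
v = R·ω = 0.2500·1.0000 = 0.2500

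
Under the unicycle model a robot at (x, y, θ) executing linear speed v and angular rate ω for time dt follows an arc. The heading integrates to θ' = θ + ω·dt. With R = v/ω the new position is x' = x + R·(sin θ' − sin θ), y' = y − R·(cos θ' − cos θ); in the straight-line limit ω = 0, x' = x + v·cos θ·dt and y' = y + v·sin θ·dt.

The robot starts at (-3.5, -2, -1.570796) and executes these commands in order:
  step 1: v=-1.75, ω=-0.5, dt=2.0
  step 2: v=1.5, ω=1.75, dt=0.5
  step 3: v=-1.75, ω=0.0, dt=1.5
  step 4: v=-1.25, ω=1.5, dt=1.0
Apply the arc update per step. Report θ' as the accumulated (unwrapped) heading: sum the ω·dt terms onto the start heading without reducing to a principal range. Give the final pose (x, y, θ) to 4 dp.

(-2.6158, 3.8566, -0.1958)

step 1: θ'=-2.5708 (R=3.5000) → pose (-1.8911, 0.9451, -2.5708)
step 2: θ'=-1.6958 (R=0.8571) → pose (-2.2784, 0.3308, -1.6958)
step 3: θ'=-1.6958 (straight) → pose (-1.9511, 2.9353, -1.6958)
step 4: θ'=-0.1958 (R=-0.8333) → pose (-2.6158, 3.8566, -0.1958)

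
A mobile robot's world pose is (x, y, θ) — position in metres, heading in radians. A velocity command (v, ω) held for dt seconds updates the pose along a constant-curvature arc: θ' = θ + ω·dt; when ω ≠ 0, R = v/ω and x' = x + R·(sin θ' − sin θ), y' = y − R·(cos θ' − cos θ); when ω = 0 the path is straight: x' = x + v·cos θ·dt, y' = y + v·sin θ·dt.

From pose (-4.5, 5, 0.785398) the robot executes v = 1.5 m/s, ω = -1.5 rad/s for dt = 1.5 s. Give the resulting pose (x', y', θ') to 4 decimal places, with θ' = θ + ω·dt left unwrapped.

(-2.7985, 4.3989, -1.4646)

θ' = 0.7854 + -1.5·1.5 = -1.4646
R = v/ω = 1.5/-1.5 = -1.0000
x' = -4.5 + -1.0000·(sin -1.4646 − sin 0.7854) = -2.7985
y' = 5 − -1.0000·(cos -1.4646 − cos 0.7854) = 4.3989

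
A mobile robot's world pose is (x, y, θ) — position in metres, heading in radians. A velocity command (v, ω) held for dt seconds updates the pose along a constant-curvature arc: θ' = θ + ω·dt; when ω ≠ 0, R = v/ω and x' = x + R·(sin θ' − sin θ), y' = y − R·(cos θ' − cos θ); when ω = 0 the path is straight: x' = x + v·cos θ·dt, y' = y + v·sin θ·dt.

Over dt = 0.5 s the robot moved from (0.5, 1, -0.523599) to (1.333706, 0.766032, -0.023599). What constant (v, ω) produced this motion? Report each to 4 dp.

Δθ = -0.023599 − -0.523599 = 0.500000
ω = Δθ/dt = 0.500000/0.5 = 1.0000
R = Δx/(sin θ' − sin θ) = 1.7500
v = R·ω = 1.7500·1.0000 = 1.7500

v = 1.7500, ω = 1.0000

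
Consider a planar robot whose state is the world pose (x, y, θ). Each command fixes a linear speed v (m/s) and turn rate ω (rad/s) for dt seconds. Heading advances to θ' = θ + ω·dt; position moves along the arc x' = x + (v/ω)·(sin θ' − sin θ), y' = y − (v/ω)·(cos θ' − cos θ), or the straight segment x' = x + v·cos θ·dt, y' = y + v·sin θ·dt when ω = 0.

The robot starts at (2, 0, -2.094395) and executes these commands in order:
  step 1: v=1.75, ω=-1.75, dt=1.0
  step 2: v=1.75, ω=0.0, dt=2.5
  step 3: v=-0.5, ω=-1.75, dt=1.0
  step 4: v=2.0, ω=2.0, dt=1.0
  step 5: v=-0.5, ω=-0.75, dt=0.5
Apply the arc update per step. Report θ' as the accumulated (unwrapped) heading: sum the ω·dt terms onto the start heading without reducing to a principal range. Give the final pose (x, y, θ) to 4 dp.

(-2.8525, 3.6490, -3.9694)

step 1: θ'=-3.8444 (R=-1.0000) → pose (0.4876, -0.2630, -3.8444)
step 2: θ'=-3.8444 (straight) → pose (-2.8507, 2.5648, -3.8444)
step 3: θ'=-5.5944 (R=0.2857) → pose (-2.8537, 2.1262, -5.5944)
step 4: θ'=-3.5944 (R=1.0000) → pose (-3.0518, 3.7974, -3.5944)
step 5: θ'=-3.9694 (R=0.6667) → pose (-2.8525, 3.6490, -3.9694)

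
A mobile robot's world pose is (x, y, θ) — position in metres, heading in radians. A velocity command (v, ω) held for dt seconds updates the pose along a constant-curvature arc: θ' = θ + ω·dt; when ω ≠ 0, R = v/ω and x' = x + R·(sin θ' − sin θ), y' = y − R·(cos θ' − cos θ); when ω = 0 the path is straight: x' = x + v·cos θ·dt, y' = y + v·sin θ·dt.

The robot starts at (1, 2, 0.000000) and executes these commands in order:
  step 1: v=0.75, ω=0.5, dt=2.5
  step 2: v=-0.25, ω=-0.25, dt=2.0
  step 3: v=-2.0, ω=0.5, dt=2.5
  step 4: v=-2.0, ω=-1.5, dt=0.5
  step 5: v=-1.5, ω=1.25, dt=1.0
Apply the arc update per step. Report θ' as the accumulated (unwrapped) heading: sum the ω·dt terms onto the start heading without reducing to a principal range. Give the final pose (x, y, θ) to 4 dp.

step 1: θ'=1.2500 (R=1.5000) → pose (2.4235, 3.0270, 1.2500)
step 2: θ'=0.7500 (R=1.0000) → pose (2.1561, 2.6106, 0.7500)
step 3: θ'=2.0000 (R=-4.0000) → pose (1.2455, -1.9807, 2.0000)
step 4: θ'=1.2500 (R=1.3333) → pose (1.2984, -2.9560, 1.2500)
step 5: θ'=2.5000 (R=-1.2000) → pose (1.7190, -4.2957, 2.5000)

(1.7190, -4.2957, 2.5000)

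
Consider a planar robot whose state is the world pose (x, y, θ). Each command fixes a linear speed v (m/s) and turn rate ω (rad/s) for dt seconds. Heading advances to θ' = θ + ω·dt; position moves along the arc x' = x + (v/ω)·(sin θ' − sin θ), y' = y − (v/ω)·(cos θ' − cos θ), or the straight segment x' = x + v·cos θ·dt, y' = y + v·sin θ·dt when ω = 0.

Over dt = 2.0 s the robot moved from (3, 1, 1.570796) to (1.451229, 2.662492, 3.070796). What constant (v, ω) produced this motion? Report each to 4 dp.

Δθ = 3.070796 − 1.570796 = 1.500000
ω = Δθ/dt = 1.500000/2.0 = 0.7500
R = −Δy/(cos θ' − cos θ) = 1.6667
v = R·ω = 1.6667·0.7500 = 1.2500

v = 1.2500, ω = 0.7500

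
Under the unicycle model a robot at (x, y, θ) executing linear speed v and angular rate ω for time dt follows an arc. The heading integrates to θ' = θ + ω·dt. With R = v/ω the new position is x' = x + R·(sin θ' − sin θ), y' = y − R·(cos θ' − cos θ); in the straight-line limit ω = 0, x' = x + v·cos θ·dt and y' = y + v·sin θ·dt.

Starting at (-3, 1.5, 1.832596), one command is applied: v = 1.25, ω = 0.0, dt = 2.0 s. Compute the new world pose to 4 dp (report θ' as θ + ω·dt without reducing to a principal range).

θ' = 1.8326 + 0.0·2.0 = 1.8326
ω = 0 → straight: x' = -3 + 1.25·cos(1.8326)·2.0 = -3.6470
y' = 1.5 + 1.25·sin(1.8326)·2.0 = 3.9148

(-3.6470, 3.9148, 1.8326)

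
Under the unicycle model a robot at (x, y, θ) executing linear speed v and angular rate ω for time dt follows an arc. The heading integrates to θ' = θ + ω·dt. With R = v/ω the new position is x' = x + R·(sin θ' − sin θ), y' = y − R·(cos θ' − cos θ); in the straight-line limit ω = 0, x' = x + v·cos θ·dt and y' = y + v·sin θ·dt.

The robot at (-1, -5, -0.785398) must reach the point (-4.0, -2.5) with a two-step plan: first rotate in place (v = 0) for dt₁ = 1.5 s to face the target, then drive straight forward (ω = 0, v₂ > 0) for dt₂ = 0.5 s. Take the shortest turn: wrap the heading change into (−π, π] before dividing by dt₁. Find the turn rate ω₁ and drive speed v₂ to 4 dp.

ω₁ = -2.0340, v₂ = 7.8102

heading to target = atan2(-2.5−-5, -4−-1) = 2.4469
Δθ = wrap(2.4469 − -0.7854) = -3.0509; ω₁ = Δθ/dt₁ = -2.0340
distance = √((-4−-1)² + (-2.5−-5)²) = 3.9051; v₂ = distance/dt₂ = 7.8102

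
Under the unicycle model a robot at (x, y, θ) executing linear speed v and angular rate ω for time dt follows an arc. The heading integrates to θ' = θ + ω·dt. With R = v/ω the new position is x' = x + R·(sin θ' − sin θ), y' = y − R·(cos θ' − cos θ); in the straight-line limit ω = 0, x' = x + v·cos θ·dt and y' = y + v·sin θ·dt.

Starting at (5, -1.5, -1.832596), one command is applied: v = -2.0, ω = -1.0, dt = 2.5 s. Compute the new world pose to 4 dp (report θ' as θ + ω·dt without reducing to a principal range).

(8.7893, -1.2762, -4.3326)

θ' = -1.8326 + -1.0·2.5 = -4.3326
R = v/ω = -2.0/-1.0 = 2.0000
x' = 5 + 2.0000·(sin -4.3326 − sin -1.8326) = 8.7893
y' = -1.5 − 2.0000·(cos -4.3326 − cos -1.8326) = -1.2762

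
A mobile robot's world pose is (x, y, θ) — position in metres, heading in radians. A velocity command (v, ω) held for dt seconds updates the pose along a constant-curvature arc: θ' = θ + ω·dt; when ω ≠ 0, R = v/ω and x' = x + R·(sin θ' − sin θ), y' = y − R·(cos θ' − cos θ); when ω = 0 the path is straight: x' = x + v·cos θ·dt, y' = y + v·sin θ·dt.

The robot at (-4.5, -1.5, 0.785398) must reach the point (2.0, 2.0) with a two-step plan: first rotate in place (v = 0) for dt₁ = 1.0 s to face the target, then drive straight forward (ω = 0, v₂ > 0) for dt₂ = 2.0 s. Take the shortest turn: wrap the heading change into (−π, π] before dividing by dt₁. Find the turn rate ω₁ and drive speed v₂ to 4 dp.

ω₁ = -0.2915, v₂ = 3.6912

heading to target = atan2(2−-1.5, 2−-4.5) = 0.4939
Δθ = wrap(0.4939 − 0.7854) = -0.2915; ω₁ = Δθ/dt₁ = -0.2915
distance = √((2−-4.5)² + (2−-1.5)²) = 7.3824; v₂ = distance/dt₂ = 3.6912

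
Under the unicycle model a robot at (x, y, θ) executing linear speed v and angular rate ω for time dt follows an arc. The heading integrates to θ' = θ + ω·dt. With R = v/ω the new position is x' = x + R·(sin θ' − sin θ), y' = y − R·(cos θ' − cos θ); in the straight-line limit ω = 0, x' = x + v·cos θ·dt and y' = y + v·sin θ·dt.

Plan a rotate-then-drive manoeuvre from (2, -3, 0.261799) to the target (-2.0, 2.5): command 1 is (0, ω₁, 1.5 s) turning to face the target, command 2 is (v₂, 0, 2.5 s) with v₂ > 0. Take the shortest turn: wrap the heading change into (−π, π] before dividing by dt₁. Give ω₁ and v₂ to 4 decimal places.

ω₁ = 1.2919, v₂ = 2.7203

heading to target = atan2(2.5−-3, -2−2) = 2.1996
Δθ = wrap(2.1996 − 0.2618) = 1.9378; ω₁ = Δθ/dt₁ = 1.2919
distance = √((-2−2)² + (2.5−-3)²) = 6.8007; v₂ = distance/dt₂ = 2.7203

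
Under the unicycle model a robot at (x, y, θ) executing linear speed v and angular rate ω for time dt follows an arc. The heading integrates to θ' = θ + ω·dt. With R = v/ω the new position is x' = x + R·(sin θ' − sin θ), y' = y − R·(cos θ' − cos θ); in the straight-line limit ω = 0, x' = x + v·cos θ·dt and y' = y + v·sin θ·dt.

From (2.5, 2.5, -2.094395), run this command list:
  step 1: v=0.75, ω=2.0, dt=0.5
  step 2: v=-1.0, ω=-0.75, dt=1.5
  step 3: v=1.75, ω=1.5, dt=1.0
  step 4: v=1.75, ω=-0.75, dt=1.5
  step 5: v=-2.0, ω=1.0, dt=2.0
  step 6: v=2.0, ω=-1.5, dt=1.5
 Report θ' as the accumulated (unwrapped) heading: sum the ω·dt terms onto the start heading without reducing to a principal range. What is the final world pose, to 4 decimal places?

(2.6096, 0.1218, -2.0944)

step 1: θ'=-1.0944 (R=0.3750) → pose (2.4915, 2.1405, -1.0944)
step 2: θ'=-2.2194 (R=1.3333) → pose (2.6138, 3.5574, -2.2194)
step 3: θ'=-0.7194 (R=1.1667) → pose (2.7748, 1.9751, -0.7194)
step 4: θ'=-1.8444 (R=-2.3333) → pose (3.4839, -0.4105, -1.8444)
step 5: θ'=0.1556 (R=-2.0000) → pose (1.2483, 2.1057, 0.1556)
step 6: θ'=-2.0944 (R=-1.3333) → pose (2.6096, 0.1218, -2.0944)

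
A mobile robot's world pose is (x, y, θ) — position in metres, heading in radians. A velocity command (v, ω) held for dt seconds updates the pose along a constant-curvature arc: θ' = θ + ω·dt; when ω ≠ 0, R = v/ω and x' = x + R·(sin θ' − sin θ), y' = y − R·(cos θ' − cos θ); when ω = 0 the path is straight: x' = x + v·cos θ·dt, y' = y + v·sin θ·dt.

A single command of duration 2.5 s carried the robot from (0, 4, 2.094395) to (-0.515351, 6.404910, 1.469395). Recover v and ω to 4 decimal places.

v = 1.0000, ω = -0.2500

Δθ = 1.469395 − 2.094395 = -0.625000
ω = Δθ/dt = -0.625000/2.5 = -0.2500
R = −Δy/(cos θ' − cos θ) = -4.0000
v = R·ω = -4.0000·-0.2500 = 1.0000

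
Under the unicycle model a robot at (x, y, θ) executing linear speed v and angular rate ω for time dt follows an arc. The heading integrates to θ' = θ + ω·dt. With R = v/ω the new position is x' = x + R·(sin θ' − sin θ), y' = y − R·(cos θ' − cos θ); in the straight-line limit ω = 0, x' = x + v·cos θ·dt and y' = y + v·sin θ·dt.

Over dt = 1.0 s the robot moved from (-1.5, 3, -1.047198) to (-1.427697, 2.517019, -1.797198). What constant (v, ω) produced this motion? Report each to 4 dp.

v = 0.5000, ω = -0.7500

Δθ = -1.797198 − -1.047198 = -0.750000
ω = Δθ/dt = -0.750000/1.0 = -0.7500
R = −Δy/(cos θ' − cos θ) = -0.6667
v = R·ω = -0.6667·-0.7500 = 0.5000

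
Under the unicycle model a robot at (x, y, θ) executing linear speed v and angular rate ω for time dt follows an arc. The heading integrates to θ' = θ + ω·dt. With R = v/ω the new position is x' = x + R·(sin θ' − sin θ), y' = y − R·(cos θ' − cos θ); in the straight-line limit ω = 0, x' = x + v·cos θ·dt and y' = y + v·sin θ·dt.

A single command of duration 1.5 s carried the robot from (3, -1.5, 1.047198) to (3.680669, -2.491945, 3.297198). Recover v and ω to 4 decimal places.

Δθ = 3.297198 − 1.047198 = 2.250000
ω = Δθ/dt = 2.250000/1.5 = 1.5000
R = −Δy/(cos θ' − cos θ) = -0.6667
v = R·ω = -0.6667·1.5000 = -1.0000

v = -1.0000, ω = 1.5000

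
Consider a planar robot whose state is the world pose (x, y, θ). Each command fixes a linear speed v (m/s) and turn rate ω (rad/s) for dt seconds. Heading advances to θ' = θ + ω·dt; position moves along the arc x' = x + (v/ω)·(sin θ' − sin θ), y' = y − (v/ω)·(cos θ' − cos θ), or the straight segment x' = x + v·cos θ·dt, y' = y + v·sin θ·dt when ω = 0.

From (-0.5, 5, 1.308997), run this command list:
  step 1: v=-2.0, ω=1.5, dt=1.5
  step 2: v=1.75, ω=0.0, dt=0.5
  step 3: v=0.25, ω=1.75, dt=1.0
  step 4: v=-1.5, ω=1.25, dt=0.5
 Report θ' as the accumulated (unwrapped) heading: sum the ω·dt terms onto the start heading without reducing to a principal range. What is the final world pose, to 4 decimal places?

(-0.1139, 3.3239, 5.9340)

step 1: θ'=3.5590 (R=-1.3333) → pose (1.3284, 3.4360, 3.5590)
step 2: θ'=3.5590 (straight) → pose (0.5285, 3.0813, 3.5590)
step 3: θ'=5.3090 (R=0.1429) → pose (0.4683, 2.8705, 5.3090)
step 4: θ'=5.9340 (R=-1.2000) → pose (-0.1139, 3.3239, 5.9340)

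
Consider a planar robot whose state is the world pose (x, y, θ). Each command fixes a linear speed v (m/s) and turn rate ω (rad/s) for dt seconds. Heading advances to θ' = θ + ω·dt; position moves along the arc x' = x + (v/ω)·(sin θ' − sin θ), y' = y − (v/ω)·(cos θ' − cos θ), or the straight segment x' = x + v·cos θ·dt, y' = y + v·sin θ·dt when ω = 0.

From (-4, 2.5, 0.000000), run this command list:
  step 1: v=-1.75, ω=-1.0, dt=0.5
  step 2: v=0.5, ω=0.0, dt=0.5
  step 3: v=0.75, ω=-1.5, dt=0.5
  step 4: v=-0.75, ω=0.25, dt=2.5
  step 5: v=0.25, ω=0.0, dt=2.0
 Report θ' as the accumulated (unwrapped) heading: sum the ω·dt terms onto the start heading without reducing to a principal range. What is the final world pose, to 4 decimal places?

step 1: θ'=-0.5000 (R=1.7500) → pose (-4.8390, 2.7142, -0.5000)
step 2: θ'=-0.5000 (straight) → pose (-4.6196, 2.5944, -0.5000)
step 3: θ'=-1.2500 (R=-0.5000) → pose (-4.3848, 2.3132, -1.2500)
step 4: θ'=-0.6250 (R=-3.0000) → pose (-5.4765, 3.8002, -0.6250)
step 5: θ'=-0.6250 (straight) → pose (-5.0710, 3.5076, -0.6250)

(-5.0710, 3.5076, -0.6250)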